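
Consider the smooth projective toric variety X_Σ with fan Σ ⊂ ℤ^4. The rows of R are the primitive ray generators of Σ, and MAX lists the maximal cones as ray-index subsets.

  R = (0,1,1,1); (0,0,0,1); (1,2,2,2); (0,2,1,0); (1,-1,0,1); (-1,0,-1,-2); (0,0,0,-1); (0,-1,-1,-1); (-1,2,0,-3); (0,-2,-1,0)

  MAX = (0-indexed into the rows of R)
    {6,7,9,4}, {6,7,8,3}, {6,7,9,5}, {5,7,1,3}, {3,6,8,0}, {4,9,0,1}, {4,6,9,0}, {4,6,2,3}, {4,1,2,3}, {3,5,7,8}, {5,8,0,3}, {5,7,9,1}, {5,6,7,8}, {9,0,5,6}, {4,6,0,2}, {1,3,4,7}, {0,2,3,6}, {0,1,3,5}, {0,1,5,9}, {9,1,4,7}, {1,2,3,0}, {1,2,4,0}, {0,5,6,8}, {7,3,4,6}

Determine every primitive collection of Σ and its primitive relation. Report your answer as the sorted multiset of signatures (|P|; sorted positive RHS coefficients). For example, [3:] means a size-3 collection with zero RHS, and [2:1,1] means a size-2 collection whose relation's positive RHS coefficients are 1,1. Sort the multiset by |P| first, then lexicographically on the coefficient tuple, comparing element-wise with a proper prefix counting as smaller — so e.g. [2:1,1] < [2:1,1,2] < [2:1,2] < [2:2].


Δ(Σ) — 10 vertices, 13 min non-faces:

  P = {0,7}:  v_{0} + v_{7} = 0  ⟹  sig = [2:]
  P = {1,6}:  v_{1} + v_{6} = 0  ⟹  sig = [2:]
  P = {3,9}:  v_{3} + v_{9} = 0  ⟹  sig = [2:]
  P = {2,5}:  v_{2} + v_{5} = v_{3}  ⟹  sig = [2:1]
  P = {4,5}:  v_{4} + v_{5} = v_{7}  ⟹  sig = [2:1]
  P = {1,8}:  v_{1} + v_{8} = v_{3} + v_{5}  ⟹  sig = [2:1,1]
  P = {2,7}:  v_{2} + v_{7} = v_{3} + v_{4}  ⟹  sig = [2:1,1]
  P = {2,9}:  v_{2} + v_{9} = v_{0} + v_{4}  ⟹  sig = [2:1,1]
  P = {8,9}:  v_{8} + v_{9} = v_{5} + v_{6}  ⟹  sig = [2:1,1]
  P = {4,8}:  v_{4} + v_{8} = v_{3} + v_{6} + v_{7}  ⟹  sig = [2:1,1,1]
  P = {2,8}:  v_{2} + v_{8} = 2·v_{3} + v_{6}  ⟹  sig = [2:1,2]
  P = {0,3,4}:  v_{0} + v_{3} + v_{4} = v_{2}  ⟹  sig = [3:1]
  P = {3,5,6}:  v_{3} + v_{5} + v_{6} = v_{8}  ⟹  sig = [3:1]

Hence PRS(X_Σ) =
    |P|=2: 11 collections, coeffs (), (), (), (1), (1), (1,1), (1,1), (1,1), (1,1), (1,1,1), (1,2)
    |P|=3: 2 collections, coeffs (1), (1)


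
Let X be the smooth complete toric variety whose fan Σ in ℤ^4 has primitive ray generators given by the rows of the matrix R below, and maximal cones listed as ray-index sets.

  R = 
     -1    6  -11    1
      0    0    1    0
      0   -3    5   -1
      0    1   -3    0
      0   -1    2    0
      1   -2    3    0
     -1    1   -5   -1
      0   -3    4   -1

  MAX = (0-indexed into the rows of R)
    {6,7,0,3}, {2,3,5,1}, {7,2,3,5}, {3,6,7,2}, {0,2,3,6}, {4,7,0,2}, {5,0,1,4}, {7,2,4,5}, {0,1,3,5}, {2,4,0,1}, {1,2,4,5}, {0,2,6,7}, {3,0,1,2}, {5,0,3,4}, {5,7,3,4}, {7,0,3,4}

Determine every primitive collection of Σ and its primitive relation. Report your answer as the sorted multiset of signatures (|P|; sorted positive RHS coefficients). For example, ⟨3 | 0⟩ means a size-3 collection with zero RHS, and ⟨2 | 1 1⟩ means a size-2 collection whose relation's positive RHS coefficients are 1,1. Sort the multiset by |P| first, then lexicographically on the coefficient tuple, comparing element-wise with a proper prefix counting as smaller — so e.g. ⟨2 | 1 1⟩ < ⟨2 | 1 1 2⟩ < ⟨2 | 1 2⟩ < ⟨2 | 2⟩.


9 collections generate NE(X_Σ); each relation:

  {1,7}:  v_{1} + v_{7} = v_{2}  ⟹  sig = ⟨2 | 1⟩
  {1,6}:  v_{1} + v_{6} = v_{0} + 2·v_{2} + v_{3}  ⟹  sig = ⟨2 | 1 1 2⟩
  {4,6}:  v_{4} + v_{6} = v_{0} + 2·v_{7}  ⟹  sig = ⟨2 | 1 2⟩
  {5,6}:  v_{5} + v_{6} = 2·v_{3} + v_{7}  ⟹  sig = ⟨2 | 1 2⟩
  {1,3,4}:  v_{1} + v_{3} + v_{4} = 0  ⟹  sig = ⟨3 | 0⟩
  {0,2,5}:  v_{0} + v_{2} + v_{5} = v_{3}  ⟹  sig = ⟨3 | 1⟩
  {2,3,4}:  v_{2} + v_{3} + v_{4} = v_{7}  ⟹  sig = ⟨3 | 1⟩
  {0,5,7}:  v_{0} + v_{5} + v_{7} = 2·v_{3} + v_{4}  ⟹  sig = ⟨3 | 1 2⟩
  {0,2,3,7}:  v_{0} + v_{2} + v_{3} + v_{7} = v_{6}  ⟹  sig = ⟨4 | 1⟩

Sorted signature multiset PRS(X):
    ⟨2 | 1⟩
    ⟨2 | 1 1 2⟩
    ⟨2 | 1 2⟩
    ⟨2 | 1 2⟩
    ⟨3 | 0⟩
    ⟨3 | 1⟩
    ⟨3 | 1⟩
    ⟨3 | 1 2⟩
    ⟨4 | 1⟩


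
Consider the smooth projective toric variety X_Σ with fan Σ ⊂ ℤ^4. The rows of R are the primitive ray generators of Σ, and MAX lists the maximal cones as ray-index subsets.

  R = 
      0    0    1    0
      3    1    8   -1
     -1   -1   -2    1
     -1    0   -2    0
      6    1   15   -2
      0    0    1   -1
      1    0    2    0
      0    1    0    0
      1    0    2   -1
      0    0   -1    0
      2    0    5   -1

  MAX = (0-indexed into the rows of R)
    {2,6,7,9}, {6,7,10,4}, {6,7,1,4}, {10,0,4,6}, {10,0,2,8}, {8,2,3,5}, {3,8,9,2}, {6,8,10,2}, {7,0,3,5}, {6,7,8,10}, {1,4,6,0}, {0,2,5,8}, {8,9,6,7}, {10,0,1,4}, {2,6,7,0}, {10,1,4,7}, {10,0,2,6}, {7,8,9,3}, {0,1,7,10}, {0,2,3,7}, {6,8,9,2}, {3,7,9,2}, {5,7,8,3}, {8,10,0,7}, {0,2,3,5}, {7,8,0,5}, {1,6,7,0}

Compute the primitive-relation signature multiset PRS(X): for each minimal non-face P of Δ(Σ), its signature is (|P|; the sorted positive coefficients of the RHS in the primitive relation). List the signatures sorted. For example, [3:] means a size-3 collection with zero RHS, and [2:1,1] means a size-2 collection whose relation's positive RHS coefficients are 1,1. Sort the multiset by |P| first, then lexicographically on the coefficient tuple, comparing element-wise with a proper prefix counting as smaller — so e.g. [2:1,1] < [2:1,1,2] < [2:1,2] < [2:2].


Σ has 25 primitive collections:

  • {0,9}:  v_{0} + v_{9} = 0  ⟹  sig = [2:]
  • {3,6}:  v_{3} + v_{6} = 0  ⟹  sig = [2:]
  • {3,4}:  v_{3} + v_{4} = v_{1} + v_{10}  ⟹  sig = [2:1,1]
  • {3,10}:  v_{3} + v_{10} = v_{0} + v_{8}  ⟹  sig = [2:1,1]
  • {5,6}:  v_{5} + v_{6} = v_{0} + v_{8}  ⟹  sig = [2:1,1]
  • {5,9}:  v_{5} + v_{9} = v_{3} + v_{8}  ⟹  sig = [2:1,1]
  • {9,10}:  v_{9} + v_{10} = v_{6} + v_{8}  ⟹  sig = [2:1,1]
  • {1,3}:  v_{1} + v_{3} = v_{0} + v_{7} + v_{10}  ⟹  sig = [2:1,1,1]
  • {1,9}:  v_{1} + v_{9} = v_{6} + v_{7} + v_{10}  ⟹  sig = [2:1,1,1]
  • {1,5}:  v_{1} + v_{5} = 2·v_{0} + v_{7} + v_{8} + v_{10}  ⟹  sig = [2:1,1,1,2]
  • {4,5}:  v_{4} + v_{5} = v_{0} + v_{7} + 3·v_{10}  ⟹  sig = [2:1,1,3]
  • {4,8}:  v_{4} + v_{8} = v_{6} + v_{7} + 3·v_{10}  ⟹  sig = [2:1,1,3]
  • {1,8}:  v_{1} + v_{8} = v_{7} + 2·v_{10}  ⟹  sig = [2:1,2]
  • {4,9}:  v_{4} + v_{9} = 2·v_{6} + v_{7} + 2·v_{10}  ⟹  sig = [2:1,2,2]
  • {2,4}:  v_{2} + v_{4} = 2·v_{0} + 3·v_{6} + v_{10}  ⟹  sig = [2:1,2,3]
  • {1,2}:  v_{1} + v_{2} = 2·v_{0} + 2·v_{6}  ⟹  sig = [2:2,2]
  • {5,10}:  v_{5} + v_{10} = 2·v_{0} + 2·v_{8}  ⟹  sig = [2:2,2]
  • {2,7,8}:  v_{2} + v_{7} + v_{8} = 0  ⟹  sig = [3:]
  • {0,3,8}:  v_{0} + v_{3} + v_{8} = v_{5}  ⟹  sig = [3:1]
  • {0,6,8}:  v_{0} + v_{6} + v_{8} = v_{10}  ⟹  sig = [3:1]
  • {1,6,10}:  v_{1} + v_{6} + v_{10} = v_{4}  ⟹  sig = [3:1]
  • {2,5,7}:  v_{2} + v_{5} + v_{7} = v_{0} + v_{3}  ⟹  sig = [3:1,1]
  • {2,7,10}:  v_{2} + v_{7} + v_{10} = v_{0} + v_{6}  ⟹  sig = [3:1,1]
  • {0,4,7}:  v_{0} + v_{4} + v_{7} = 2·v_{1}  ⟹  sig = [3:2]
  • {0,6,7,10}:  v_{0} + v_{6} + v_{7} + v_{10} = v_{1}  ⟹  sig = [4:1]

Sorted signature multiset PRS(X):
    |P|=2: 17 collections, coeffs (), (), (1,1), (1,1), (1,1), (1,1), (1,1), (1,1,1), (1,1,1), (1,1,1,2), (1,1,3), (1,1,3), (1,2), (1,2,2), (1,2,3), (2,2), (2,2)
    |P|=3: 7 collections, coeffs (), (1), (1), (1), (1,1), (1,1), (2)
    |P|=4: 1 collection, coeffs (1)


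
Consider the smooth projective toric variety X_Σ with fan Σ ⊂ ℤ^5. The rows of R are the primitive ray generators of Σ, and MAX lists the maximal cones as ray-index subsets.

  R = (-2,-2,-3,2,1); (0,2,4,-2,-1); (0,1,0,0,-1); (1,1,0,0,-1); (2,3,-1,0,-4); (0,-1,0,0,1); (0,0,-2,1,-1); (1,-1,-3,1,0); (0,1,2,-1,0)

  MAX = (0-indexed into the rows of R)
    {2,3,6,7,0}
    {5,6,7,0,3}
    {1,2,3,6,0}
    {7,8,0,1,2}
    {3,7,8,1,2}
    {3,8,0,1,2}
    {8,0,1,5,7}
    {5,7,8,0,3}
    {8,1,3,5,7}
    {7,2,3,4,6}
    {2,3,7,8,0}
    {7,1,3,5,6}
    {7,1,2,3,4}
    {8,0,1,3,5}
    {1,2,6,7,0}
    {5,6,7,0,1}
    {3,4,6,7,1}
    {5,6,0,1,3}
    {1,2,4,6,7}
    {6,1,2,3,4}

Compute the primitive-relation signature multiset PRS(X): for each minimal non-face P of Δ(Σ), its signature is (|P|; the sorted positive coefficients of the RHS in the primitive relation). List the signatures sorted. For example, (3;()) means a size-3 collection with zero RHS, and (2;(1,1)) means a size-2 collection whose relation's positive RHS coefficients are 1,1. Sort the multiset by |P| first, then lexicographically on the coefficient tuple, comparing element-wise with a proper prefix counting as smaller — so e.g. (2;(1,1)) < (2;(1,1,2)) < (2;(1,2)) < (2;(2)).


The 7 primitive collections of Σ (r=9, n=5):

  P = {2,5}:  v_{2} + v_{5} = 0  so sig = (2;())
  P = {6,8}:  v_{6} + v_{8} = v_{2}  so sig = (2;(1))
  P = {4,5}:  v_{4} + v_{5} = v_{1} + v_{3} + v_{6} + v_{7}  so sig = (2;(1,1,1,1))
  P = {4,8}:  v_{4} + v_{8} = v_{1} + 2·v_{2} + v_{3} + v_{7}  so sig = (2;(1,1,1,2))
  P = {0,4}:  v_{0} + v_{4} = v_{2} + 2·v_{6}  so sig = (2;(1,2))
  P = {0,1,3,7}:  v_{0} + v_{1} + v_{3} + v_{7} = v_{6}  so sig = (4;(1))
  P = {1,2,3,6,7}:  v_{1} + v_{2} + v_{3} + v_{6} + v_{7} = v_{4}  so sig = (5;(1))

Sorted signature multiset PRS(X):
    (2;())
    (2;(1))
    (2;(1,1,1,1))
    (2;(1,1,1,2))
    (2;(1,2))
    (4;(1))
    (5;(1))


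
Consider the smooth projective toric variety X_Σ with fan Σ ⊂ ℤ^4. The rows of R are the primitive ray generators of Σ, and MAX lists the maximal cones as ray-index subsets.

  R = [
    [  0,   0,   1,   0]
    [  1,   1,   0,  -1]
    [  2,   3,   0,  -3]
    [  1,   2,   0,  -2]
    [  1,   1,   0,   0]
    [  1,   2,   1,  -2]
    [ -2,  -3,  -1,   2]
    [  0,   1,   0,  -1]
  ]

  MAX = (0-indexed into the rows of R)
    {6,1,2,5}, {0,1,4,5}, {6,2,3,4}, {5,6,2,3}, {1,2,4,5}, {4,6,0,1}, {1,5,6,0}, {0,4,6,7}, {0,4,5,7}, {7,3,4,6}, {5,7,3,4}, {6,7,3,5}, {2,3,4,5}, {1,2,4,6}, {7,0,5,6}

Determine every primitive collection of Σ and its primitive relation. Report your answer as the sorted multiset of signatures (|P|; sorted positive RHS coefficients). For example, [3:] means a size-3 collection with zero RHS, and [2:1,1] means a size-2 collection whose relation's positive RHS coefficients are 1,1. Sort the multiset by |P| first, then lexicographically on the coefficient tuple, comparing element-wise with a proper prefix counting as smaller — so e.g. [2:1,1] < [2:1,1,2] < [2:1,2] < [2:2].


|primitive collections| = 6. Relations:

  {0,3}:  v_{0} + v_{3} = v_{5}  ⟹  sig = [2:1]
  {1,3}:  v_{1} + v_{3} = v_{2}  ⟹  sig = [2:1]
  {1,7}:  v_{1} + v_{7} = v_{3}  ⟹  sig = [2:1]
  {0,2}:  v_{0} + v_{2} = v_{1} + v_{5}  ⟹  sig = [2:1,1]
  {2,7}:  v_{2} + v_{7} = 2·v_{3}  ⟹  sig = [2:2]
  {4,5,6}:  v_{4} + v_{5} + v_{6} = 0  ⟹  sig = [3:]

so the primitive-relation signature multiset is
    |P|=2: 5 collections, coeffs (1), (1), (1), (1,1), (2)
    |P|=3: 1 collection, coeffs ()


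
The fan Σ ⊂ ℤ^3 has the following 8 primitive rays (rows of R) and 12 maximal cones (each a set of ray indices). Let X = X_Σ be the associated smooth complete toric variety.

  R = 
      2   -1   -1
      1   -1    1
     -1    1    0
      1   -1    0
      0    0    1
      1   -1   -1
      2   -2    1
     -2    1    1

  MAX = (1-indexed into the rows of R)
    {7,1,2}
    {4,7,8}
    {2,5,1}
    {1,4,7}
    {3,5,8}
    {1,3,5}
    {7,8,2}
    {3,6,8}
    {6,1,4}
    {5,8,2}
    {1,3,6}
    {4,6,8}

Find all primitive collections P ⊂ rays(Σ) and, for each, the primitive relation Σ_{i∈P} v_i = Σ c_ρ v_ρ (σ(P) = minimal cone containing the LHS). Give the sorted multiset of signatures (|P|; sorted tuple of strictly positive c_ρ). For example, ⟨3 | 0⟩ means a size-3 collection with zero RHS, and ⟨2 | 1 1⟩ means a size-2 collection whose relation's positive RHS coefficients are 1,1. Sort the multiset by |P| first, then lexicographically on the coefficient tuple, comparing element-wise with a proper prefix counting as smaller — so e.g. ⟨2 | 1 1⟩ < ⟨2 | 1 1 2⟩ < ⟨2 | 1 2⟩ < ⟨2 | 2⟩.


10 minimal non-faces of Δ(Σ) (on 8 rays):

  • {1,8}:  v_{1} + v_{8} = 0  ⇒ sig = ⟨2 | 0⟩
  • {3,4}:  v_{3} + v_{4} = 0  ⇒ sig = ⟨2 | 0⟩
  • {2,3}:  v_{2} + v_{3} = v_{5}  ⇒ sig = ⟨2 | 1⟩
  • {2,4}:  v_{2} + v_{4} = v_{7}  ⇒ sig = ⟨2 | 1⟩
  • {3,7}:  v_{3} + v_{7} = v_{2}  ⇒ sig = ⟨2 | 1⟩
  • {4,5}:  v_{4} + v_{5} = v_{2}  ⇒ sig = ⟨2 | 1⟩
  • {5,6}:  v_{5} + v_{6} = v_{4}  ⇒ sig = ⟨2 | 1⟩
  • {2,6}:  v_{2} + v_{6} = 2·v_{4}  ⇒ sig = ⟨2 | 2⟩
  • {5,7}:  v_{5} + v_{7} = 2·v_{2}  ⇒ sig = ⟨2 | 2⟩
  • {6,7}:  v_{6} + v_{7} = 3·v_{4}  ⇒ sig = ⟨2 | 3⟩

Sorted signature multiset PRS(X):
{ ⟨2 | 0⟩ ×2,  ⟨2 | 1⟩ ×5,  ⟨2 | 2⟩ ×2,  ⟨2 | 3⟩ }


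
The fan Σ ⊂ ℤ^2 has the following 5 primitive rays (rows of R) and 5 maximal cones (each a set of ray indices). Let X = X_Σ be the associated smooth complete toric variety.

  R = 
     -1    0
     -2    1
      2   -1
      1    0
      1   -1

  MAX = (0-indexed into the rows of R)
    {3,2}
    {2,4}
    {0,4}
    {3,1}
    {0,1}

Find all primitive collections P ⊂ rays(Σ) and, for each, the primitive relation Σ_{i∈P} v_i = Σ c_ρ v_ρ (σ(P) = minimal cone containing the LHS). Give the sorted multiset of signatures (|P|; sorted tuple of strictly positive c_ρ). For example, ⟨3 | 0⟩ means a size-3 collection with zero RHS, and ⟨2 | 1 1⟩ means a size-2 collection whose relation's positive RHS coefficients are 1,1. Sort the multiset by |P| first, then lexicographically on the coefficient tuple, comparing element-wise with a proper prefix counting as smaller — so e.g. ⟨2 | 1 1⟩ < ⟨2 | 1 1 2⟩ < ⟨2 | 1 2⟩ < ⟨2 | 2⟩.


Primitive collections (5):

  P = {0,3}:  v_{0} + v_{3} = 0  ⟹  sig = ⟨2 | 0⟩
  P = {1,2}:  v_{1} + v_{2} = 0  ⟹  sig = ⟨2 | 0⟩
  P = {0,2}:  v_{0} + v_{2} = v_{4}  ⟹  sig = ⟨2 | 1⟩
  P = {1,4}:  v_{1} + v_{4} = v_{0}  ⟹  sig = ⟨2 | 1⟩
  P = {3,4}:  v_{3} + v_{4} = v_{2}  ⟹  sig = ⟨2 | 1⟩

Hence PRS(X_Σ) =
[⟨2 | 0⟩, ⟨2 | 0⟩, ⟨2 | 1⟩, ⟨2 | 1⟩, ⟨2 | 1⟩]


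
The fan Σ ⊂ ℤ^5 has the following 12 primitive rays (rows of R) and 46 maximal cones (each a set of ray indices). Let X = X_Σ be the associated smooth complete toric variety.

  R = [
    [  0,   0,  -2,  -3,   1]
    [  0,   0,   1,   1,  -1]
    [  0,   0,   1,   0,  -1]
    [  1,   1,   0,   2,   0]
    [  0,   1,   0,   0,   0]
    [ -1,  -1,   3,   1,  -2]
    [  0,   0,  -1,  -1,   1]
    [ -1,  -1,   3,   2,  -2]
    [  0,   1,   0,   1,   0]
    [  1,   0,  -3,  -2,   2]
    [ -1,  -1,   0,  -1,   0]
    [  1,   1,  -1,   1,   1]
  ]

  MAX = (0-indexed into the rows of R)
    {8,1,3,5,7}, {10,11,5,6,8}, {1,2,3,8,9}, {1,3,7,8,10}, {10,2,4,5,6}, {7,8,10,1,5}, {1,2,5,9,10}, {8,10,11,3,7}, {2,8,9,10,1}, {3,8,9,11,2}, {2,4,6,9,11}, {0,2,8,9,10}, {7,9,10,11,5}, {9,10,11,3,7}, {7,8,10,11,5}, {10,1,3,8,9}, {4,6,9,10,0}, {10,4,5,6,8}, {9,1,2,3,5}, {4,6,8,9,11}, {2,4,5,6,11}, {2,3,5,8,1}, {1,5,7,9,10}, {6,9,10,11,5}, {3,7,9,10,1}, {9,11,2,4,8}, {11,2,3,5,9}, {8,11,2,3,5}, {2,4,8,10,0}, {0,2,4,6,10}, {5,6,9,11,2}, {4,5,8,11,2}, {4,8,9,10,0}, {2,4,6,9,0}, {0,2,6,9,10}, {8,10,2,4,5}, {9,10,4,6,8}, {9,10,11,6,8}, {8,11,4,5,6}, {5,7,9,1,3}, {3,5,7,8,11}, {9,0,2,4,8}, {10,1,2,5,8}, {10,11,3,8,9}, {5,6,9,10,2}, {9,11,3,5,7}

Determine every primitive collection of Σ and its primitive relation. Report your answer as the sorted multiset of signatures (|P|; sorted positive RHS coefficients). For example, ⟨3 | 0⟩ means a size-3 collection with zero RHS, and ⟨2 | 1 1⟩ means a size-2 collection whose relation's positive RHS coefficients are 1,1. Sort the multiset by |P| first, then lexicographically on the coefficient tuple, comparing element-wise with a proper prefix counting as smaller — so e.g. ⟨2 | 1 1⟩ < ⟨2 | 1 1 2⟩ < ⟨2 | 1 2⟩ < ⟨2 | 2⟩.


Δ(Σ) — 12 vertices, 23 min non-faces:

  {1,6}:  v_{1} + v_{6} = 0 ; sig = ⟨2 | 0⟩
  {1,11}:  v_{1} + v_{11} = v_{3} ; sig = ⟨2 | 1⟩
  {3,6}:  v_{3} + v_{6} = v_{11} ; sig = ⟨2 | 1⟩
  {0,7}:  v_{0} + v_{7} = v_{2} + v_{10} ; sig = ⟨2 | 1 1⟩
  {0,11}:  v_{0} + v_{11} = v_{4} + v_{9} ; sig = ⟨2 | 1 1⟩
  {1,4}:  v_{1} + v_{4} = v_{2} + v_{8} ; sig = ⟨2 | 1 1⟩
  {2,7}:  v_{2} + v_{7} = v_{1} + v_{5} ; sig = ⟨2 | 1 1⟩
  {4,7}:  v_{4} + v_{7} = v_{5} + v_{8} ; sig = ⟨2 | 1 1⟩
  {0,3}:  v_{0} + v_{3} = v_{2} + v_{8} + v_{9} ; sig = ⟨2 | 1 1 1⟩
  {3,4}:  v_{3} + v_{4} = v_{2} + v_{8} + v_{11} ; sig = ⟨2 | 1 1 1⟩
  {6,7}:  v_{6} + v_{7} = v_{5} + v_{10} + v_{11} ; sig = ⟨2 | 1 1 1⟩
  {0,1}:  v_{0} + v_{1} = 2·v_{2} + v_{8} + v_{9} + v_{10} ; sig = ⟨2 | 1 1 1 2⟩
  {0,5}:  v_{0} + v_{5} = 2·v_{2} + v_{6} + v_{10} ; sig = ⟨2 | 1 1 2⟩
  {2,10,11}:  v_{2} + v_{10} + v_{11} = 0 ; sig = ⟨3 | 0⟩
  {5,8,9}:  v_{5} + v_{8} + v_{9} = 0 ; sig = ⟨3 | 0⟩
  {2,3,10}:  v_{2} + v_{3} + v_{10} = v_{1} ; sig = ⟨3 | 1⟩
  {2,6,8}:  v_{2} + v_{6} + v_{8} = v_{4} ; sig = ⟨3 | 1⟩
  {3,5,10}:  v_{3} + v_{5} + v_{10} = v_{7} ; sig = ⟨3 | 1⟩
  {4,5,9}:  v_{4} + v_{5} + v_{9} = v_{2} + v_{6} ; sig = ⟨3 | 1 1⟩
  {4,10,11}:  v_{4} + v_{10} + v_{11} = v_{6} + v_{8} ; sig = ⟨3 | 1 1⟩
  {7,8,9}:  v_{7} + v_{8} + v_{9} = v_{3} + v_{10} ; sig = ⟨3 | 1 1⟩
  {0,6,8}:  v_{0} + v_{6} + v_{8} = 2·v_{4} + v_{9} + v_{10} ; sig = ⟨3 | 1 1 2⟩
  {2,4,9,10}:  v_{2} + v_{4} + v_{9} + v_{10} = v_{0} ; sig = ⟨4 | 1⟩

Hence PRS(X_Σ) =
[⟨2 | 0⟩, ⟨2 | 1⟩, ⟨2 | 1⟩, ⟨2 | 1 1⟩, ⟨2 | 1 1⟩, ⟨2 | 1 1⟩, ⟨2 | 1 1⟩, ⟨2 | 1 1⟩, ⟨2 | 1 1 1⟩, ⟨2 | 1 1 1⟩, ⟨2 | 1 1 1⟩, ⟨2 | 1 1 1 2⟩, ⟨2 | 1 1 2⟩, ⟨3 | 0⟩, ⟨3 | 0⟩, ⟨3 | 1⟩, ⟨3 | 1⟩, ⟨3 | 1⟩, ⟨3 | 1 1⟩, ⟨3 | 1 1⟩, ⟨3 | 1 1⟩, ⟨3 | 1 1 2⟩, ⟨4 | 1⟩]


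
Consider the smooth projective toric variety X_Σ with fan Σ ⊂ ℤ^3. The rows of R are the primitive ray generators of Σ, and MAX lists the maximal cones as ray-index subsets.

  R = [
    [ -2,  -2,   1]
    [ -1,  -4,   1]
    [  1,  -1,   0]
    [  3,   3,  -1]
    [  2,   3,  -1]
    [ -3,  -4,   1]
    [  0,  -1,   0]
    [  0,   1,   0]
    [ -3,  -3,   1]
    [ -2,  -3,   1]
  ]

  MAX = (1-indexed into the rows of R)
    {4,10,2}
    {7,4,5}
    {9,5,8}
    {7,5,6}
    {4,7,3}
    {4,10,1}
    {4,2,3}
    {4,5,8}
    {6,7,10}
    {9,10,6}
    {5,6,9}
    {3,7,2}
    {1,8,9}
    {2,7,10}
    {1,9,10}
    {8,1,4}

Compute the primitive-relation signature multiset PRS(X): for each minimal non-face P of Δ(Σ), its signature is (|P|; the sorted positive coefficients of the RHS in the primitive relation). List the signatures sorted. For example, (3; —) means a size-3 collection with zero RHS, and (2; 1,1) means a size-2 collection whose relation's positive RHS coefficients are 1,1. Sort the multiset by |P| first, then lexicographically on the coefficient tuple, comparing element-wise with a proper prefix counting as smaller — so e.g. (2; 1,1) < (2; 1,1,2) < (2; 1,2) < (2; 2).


23 collections generate NE(X_Σ); each relation:

  • {4,9}:  v_{4} + v_{9} = 0 ; sig = (2; —)
  • {5,10}:  v_{5} + v_{10} = 0 ; sig = (2; —)
  • {7,8}:  v_{7} + v_{8} = 0 ; sig = (2; —)
  • {1,5}:  v_{1} + v_{5} = v_{8} ; sig = (2; 1)
  • {1,7}:  v_{1} + v_{7} = v_{10} ; sig = (2; 1)
  • {2,5}:  v_{2} + v_{5} = v_{3} ; sig = (2; 1)
  • {3,10}:  v_{3} + v_{10} = v_{2} ; sig = (2; 1)
  • {4,6}:  v_{4} + v_{6} = v_{7} ; sig = (2; 1)
  • {6,8}:  v_{6} + v_{8} = v_{9} ; sig = (2; 1)
  • {7,9}:  v_{7} + v_{9} = v_{6} ; sig = (2; 1)
  • {8,10}:  v_{8} + v_{10} = v_{1} ; sig = (2; 1)
  • {1,6}:  v_{1} + v_{6} = v_{9} + v_{10} ; sig = (2; 1,1)
  • {3,5}:  v_{3} + v_{5} = v_{4} + v_{7} ; sig = (2; 1,1)
  • {3,8}:  v_{3} + v_{8} = v_{4} + v_{10} ; sig = (2; 1,1)
  • {3,9}:  v_{3} + v_{9} = v_{7} + v_{10} ; sig = (2; 1,1)
  • {1,3}:  v_{1} + v_{3} = v_{4} + 2·v_{10} ; sig = (2; 1,2)
  • {2,8}:  v_{2} + v_{8} = v_{4} + 2·v_{10} ; sig = (2; 1,2)
  • {2,9}:  v_{2} + v_{9} = v_{7} + 2·v_{10} ; sig = (2; 1,2)
  • {3,6}:  v_{3} + v_{6} = 2·v_{7} + v_{10} ; sig = (2; 1,2)
  • {1,2}:  v_{1} + v_{2} = v_{4} + 3·v_{10} ; sig = (2; 1,3)
  • {2,6}:  v_{2} + v_{6} = 2·v_{7} + 2·v_{10} ; sig = (2; 2,2)
  • {4,7,10}:  v_{4} + v_{7} + v_{10} = v_{3} ; sig = (3; 1)
  • {2,4,7}:  v_{2} + v_{4} + v_{7} = 2·v_{3} ; sig = (3; 2)

Sorted signature multiset PRS(X):
    (2; —)
    (2; —)
    (2; —)
    (2; 1)
    (2; 1)
    (2; 1)
    (2; 1)
    (2; 1)
    (2; 1)
    (2; 1)
    (2; 1)
    (2; 1,1)
    (2; 1,1)
    (2; 1,1)
    (2; 1,1)
    (2; 1,2)
    (2; 1,2)
    (2; 1,2)
    (2; 1,2)
    (2; 1,3)
    (2; 2,2)
    (3; 1)
    (3; 2)


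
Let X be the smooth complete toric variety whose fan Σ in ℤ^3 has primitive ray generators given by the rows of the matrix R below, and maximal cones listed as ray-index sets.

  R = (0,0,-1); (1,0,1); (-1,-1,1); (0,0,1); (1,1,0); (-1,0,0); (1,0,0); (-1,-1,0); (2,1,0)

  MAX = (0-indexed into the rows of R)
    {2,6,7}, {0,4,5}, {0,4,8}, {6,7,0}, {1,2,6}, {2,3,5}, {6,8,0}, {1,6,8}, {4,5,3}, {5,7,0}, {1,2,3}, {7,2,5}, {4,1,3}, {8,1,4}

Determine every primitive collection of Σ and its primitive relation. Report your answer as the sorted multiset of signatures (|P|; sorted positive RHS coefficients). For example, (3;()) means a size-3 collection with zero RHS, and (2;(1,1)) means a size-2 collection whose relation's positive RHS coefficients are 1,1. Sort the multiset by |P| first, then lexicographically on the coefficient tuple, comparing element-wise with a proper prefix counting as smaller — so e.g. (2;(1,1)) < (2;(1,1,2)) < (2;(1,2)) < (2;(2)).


Δ(Σ) — 9 vertices, 15 min non-faces:

  • {0,3}:  v_{0} + v_{3} = 0 — sig = (2;())
  • {4,7}:  v_{4} + v_{7} = 0 — sig = (2;())
  • {5,6}:  v_{5} + v_{6} = 0 — sig = (2;())
  • {0,1}:  v_{0} + v_{1} = v_{6} — sig = (2;(1))
  • {0,2}:  v_{0} + v_{2} = v_{7} — sig = (2;(1))
  • {1,5}:  v_{1} + v_{5} = v_{3} — sig = (2;(1))
  • {2,4}:  v_{2} + v_{4} = v_{3} — sig = (2;(1))
  • {2,8}:  v_{2} + v_{8} = v_{1} — sig = (2;(1))
  • {3,6}:  v_{3} + v_{6} = v_{1} — sig = (2;(1))
  • {3,7}:  v_{3} + v_{7} = v_{2} — sig = (2;(1))
  • {4,6}:  v_{4} + v_{6} = v_{8} — sig = (2;(1))
  • {5,8}:  v_{5} + v_{8} = v_{4} — sig = (2;(1))
  • {7,8}:  v_{7} + v_{8} = v_{6} — sig = (2;(1))
  • {1,7}:  v_{1} + v_{7} = v_{2} + v_{6} — sig = (2;(1,1))
  • {3,8}:  v_{3} + v_{8} = v_{1} + v_{4} — sig = (2;(1,1))

so the primitive-relation signature multiset is
    |P|=2: 15 collections, coeffs (), (), (), (1), (1), (1), (1), (1), (1), (1), (1), (1), (1), (1,1), (1,1)


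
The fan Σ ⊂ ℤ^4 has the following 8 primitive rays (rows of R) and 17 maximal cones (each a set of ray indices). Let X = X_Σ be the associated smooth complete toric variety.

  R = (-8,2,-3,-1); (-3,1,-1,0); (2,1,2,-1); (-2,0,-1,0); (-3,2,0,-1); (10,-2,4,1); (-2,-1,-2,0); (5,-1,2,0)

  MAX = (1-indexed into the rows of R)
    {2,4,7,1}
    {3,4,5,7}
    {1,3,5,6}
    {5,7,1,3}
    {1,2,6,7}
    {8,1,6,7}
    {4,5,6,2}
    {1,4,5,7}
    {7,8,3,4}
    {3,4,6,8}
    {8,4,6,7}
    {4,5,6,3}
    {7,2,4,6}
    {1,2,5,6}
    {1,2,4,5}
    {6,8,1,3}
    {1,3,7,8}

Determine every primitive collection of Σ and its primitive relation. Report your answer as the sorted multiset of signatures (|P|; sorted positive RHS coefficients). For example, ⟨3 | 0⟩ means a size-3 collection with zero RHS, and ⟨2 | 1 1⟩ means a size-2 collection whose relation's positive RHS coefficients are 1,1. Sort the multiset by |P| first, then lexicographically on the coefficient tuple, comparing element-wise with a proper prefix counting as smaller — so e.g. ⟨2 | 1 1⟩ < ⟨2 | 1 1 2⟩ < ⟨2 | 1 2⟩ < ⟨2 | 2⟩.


Σ has 9 primitive collections:

  P = {5,8}:  v_{5} + v_{8} = v_{3}  ⇒ sig = ⟨2 | 1⟩
  P = {2,8}:  v_{2} + v_{8} = v_{1} + v_{6}  ⇒ sig = ⟨2 | 1 1⟩
  P = {2,3}:  v_{2} + v_{3} = v_{1} + v_{5} + v_{6}  ⇒ sig = ⟨2 | 1 1 1⟩
  P = {1,4,6}:  v_{1} + v_{4} + v_{6} = 0  ⇒ sig = ⟨3 | 0⟩
  P = {2,5,7}:  v_{2} + v_{5} + v_{7} = v_{1}  ⇒ sig = ⟨3 | 1⟩
  P = {5,6,7}:  v_{5} + v_{6} + v_{7} = v_{8}  ⇒ sig = ⟨3 | 1⟩
  P = {1,4,8}:  v_{1} + v_{4} + v_{8} = v_{5} + v_{7}  ⇒ sig = ⟨3 | 1 1⟩
  P = {1,3,4}:  v_{1} + v_{3} + v_{4} = 2·v_{5} + v_{7}  ⇒ sig = ⟨3 | 1 2⟩
  P = {3,6,7}:  v_{3} + v_{6} + v_{7} = 2·v_{8}  ⇒ sig = ⟨3 | 2⟩

so the primitive-relation signature multiset is
[⟨2 | 1⟩, ⟨2 | 1 1⟩, ⟨2 | 1 1 1⟩, ⟨3 | 0⟩, ⟨3 | 1⟩, ⟨3 | 1⟩, ⟨3 | 1 1⟩, ⟨3 | 1 2⟩, ⟨3 | 2⟩]


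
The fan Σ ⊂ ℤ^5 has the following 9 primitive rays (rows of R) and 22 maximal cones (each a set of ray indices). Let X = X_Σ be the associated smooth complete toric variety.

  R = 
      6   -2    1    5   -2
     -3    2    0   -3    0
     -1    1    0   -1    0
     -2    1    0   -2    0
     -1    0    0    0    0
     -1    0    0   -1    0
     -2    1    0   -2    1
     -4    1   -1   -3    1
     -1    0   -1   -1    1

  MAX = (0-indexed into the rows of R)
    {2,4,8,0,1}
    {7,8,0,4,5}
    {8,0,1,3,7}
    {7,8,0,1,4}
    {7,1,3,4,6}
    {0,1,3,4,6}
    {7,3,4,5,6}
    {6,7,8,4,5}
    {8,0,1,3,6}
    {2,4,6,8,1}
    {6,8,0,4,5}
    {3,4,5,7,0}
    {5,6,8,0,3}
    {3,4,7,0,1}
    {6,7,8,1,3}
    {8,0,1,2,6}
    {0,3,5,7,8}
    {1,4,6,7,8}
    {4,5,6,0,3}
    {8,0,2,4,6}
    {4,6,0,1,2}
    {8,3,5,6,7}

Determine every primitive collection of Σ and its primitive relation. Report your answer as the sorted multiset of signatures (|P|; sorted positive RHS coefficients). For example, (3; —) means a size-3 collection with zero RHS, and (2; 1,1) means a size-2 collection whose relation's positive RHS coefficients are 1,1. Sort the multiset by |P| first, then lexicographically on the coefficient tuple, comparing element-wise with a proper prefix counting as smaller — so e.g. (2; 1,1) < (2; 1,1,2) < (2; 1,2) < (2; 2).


Minimal non-faces — 7 found among 9 rays, 22 max cones:

  • {2,3}:  v_{2} + v_{3} = v_{1}  ⟹  sig = (2; 1)
  • {2,5}:  v_{2} + v_{5} = v_{3}  ⟹  sig = (2; 1)
  • {2,7}:  v_{2} + v_{7} = v_{1} + v_{4} + v_{8}  ⟹  sig = (2; 1,1,1)
  • {1,5}:  v_{1} + v_{5} = 2·v_{3}  ⟹  sig = (2; 2)
  • {0,6,7}:  v_{0} + v_{6} + v_{7} = 0  ⟹  sig = (3; —)
  • {3,4,8}:  v_{3} + v_{4} + v_{8} = v_{7}  ⟹  sig = (3; 1)
  • {0,1,4,6,8}:  v_{0} + v_{1} + v_{4} + v_{6} + v_{8} = v_{2}  ⟹  sig = (5; 1)

so the primitive-relation signature multiset is
    (2; 1)
    (2; 1)
    (2; 1,1,1)
    (2; 2)
    (3; —)
    (3; 1)
    (5; 1)


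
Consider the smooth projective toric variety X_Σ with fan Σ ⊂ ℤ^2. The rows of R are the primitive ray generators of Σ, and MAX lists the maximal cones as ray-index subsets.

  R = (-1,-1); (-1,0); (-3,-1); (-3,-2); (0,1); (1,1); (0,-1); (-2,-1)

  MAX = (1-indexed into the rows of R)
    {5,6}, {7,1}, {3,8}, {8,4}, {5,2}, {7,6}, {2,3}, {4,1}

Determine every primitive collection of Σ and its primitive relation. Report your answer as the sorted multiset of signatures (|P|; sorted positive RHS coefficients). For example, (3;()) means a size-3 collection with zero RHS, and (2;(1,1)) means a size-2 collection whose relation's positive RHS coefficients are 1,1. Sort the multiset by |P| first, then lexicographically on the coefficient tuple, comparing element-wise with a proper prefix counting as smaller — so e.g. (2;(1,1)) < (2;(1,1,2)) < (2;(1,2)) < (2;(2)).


The 20 primitive collections of Σ (r=8, n=2):

  P = {1,6}:  v_{1} + v_{6} = 0  →  sig = (2;())
  P = {5,7}:  v_{5} + v_{7} = 0  →  sig = (2;())
  P = {1,2}:  v_{1} + v_{2} = v_{8}  →  sig = (2;(1))
  P = {1,5}:  v_{1} + v_{5} = v_{2}  →  sig = (2;(1))
  P = {1,8}:  v_{1} + v_{8} = v_{4}  →  sig = (2;(1))
  P = {2,6}:  v_{2} + v_{6} = v_{5}  →  sig = (2;(1))
  P = {2,7}:  v_{2} + v_{7} = v_{1}  →  sig = (2;(1))
  P = {2,8}:  v_{2} + v_{8} = v_{3}  →  sig = (2;(1))
  P = {3,7}:  v_{3} + v_{7} = v_{4}  →  sig = (2;(1))
  P = {4,5}:  v_{4} + v_{5} = v_{3}  →  sig = (2;(1))
  P = {4,6}:  v_{4} + v_{6} = v_{8}  →  sig = (2;(1))
  P = {6,8}:  v_{6} + v_{8} = v_{2}  →  sig = (2;(1))
  P = {1,3}:  v_{1} + v_{3} = 2·v_{8}  →  sig = (2;(2))
  P = {2,4}:  v_{2} + v_{4} = 2·v_{8}  →  sig = (2;(2))
  P = {3,6}:  v_{3} + v_{6} = 2·v_{2}  →  sig = (2;(2))
  P = {5,8}:  v_{5} + v_{8} = 2·v_{2}  →  sig = (2;(2))
  P = {7,8}:  v_{7} + v_{8} = 2·v_{1}  →  sig = (2;(2))
  P = {3,4}:  v_{3} + v_{4} = 3·v_{8}  →  sig = (2;(3))
  P = {3,5}:  v_{3} + v_{5} = 3·v_{2}  →  sig = (2;(3))
  P = {4,7}:  v_{4} + v_{7} = 3·v_{1}  →  sig = (2;(3))

so the primitive-relation signature multiset is
[(2;()), (2;()), (2;(1)), (2;(1)), (2;(1)), (2;(1)), (2;(1)), (2;(1)), (2;(1)), (2;(1)), (2;(1)), (2;(1)), (2;(2)), (2;(2)), (2;(2)), (2;(2)), (2;(2)), (2;(3)), (2;(3)), (2;(3))]


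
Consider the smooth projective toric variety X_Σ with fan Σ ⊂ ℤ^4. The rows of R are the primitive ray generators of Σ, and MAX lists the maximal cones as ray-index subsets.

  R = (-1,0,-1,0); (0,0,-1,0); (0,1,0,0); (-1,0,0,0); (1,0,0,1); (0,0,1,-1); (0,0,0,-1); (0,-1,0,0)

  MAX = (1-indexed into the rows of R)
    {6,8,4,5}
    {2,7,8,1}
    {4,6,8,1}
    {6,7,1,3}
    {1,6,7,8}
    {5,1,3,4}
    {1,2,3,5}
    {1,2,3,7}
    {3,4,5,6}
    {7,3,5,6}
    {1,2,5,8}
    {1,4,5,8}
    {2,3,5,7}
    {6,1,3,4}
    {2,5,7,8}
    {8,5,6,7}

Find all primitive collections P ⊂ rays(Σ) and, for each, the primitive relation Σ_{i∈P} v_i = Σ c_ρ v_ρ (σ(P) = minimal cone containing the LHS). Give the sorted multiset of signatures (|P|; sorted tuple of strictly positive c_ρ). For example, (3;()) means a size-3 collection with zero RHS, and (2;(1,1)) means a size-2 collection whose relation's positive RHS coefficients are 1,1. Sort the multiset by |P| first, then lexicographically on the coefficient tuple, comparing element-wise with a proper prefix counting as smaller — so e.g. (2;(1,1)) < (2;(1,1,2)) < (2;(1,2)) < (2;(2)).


Primitive collections (6):

  P = {3,8}:  v_{3} + v_{8} = 0  ⇒ sig = (2;())
  P = {2,4}:  v_{2} + v_{4} = v_{1}  ⇒ sig = (2;(1))
  P = {2,6}:  v_{2} + v_{6} = v_{7}  ⇒ sig = (2;(1))
  P = {4,7}:  v_{4} + v_{7} = v_{1} + v_{6}  ⇒ sig = (2;(1,1))
  P = {1,5,6}:  v_{1} + v_{5} + v_{6} = 0  ⇒ sig = (3;())
  P = {1,5,7}:  v_{1} + v_{5} + v_{7} = v_{2}  ⇒ sig = (3;(1))

so the primitive-relation signature multiset is
    (2;())
    (2;(1))
    (2;(1))
    (2;(1,1))
    (3;())
    (3;(1))


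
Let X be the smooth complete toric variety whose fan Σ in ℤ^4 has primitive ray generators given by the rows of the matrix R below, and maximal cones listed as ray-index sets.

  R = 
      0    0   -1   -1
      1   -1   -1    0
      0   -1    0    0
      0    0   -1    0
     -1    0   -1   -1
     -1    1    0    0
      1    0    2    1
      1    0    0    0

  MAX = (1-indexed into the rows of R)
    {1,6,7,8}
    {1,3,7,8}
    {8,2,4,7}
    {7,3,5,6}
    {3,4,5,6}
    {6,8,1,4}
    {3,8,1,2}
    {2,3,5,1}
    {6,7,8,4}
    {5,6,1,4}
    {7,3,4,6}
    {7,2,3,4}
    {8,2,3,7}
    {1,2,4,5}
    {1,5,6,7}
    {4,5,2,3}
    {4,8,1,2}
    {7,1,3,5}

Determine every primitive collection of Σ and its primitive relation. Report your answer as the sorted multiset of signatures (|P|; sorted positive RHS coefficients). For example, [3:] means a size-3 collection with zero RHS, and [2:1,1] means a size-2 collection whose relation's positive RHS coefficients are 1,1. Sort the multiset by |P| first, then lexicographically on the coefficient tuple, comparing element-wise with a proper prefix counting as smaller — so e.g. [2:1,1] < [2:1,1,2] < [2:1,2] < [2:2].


10 collections generate NE(X_Σ); each relation:

  P = {2,6}:  v_{2} + v_{6} = v_{4}  ⇒ sig = [2:1]
  P = {5,8}:  v_{5} + v_{8} = v_{1}  ⇒ sig = [2:1]
  P = {3,6,8}:  v_{3} + v_{6} + v_{8} = 0  ⇒ sig = [3:]
  P = {4,5,7}:  v_{4} + v_{5} + v_{7} = 0  ⇒ sig = [3:]
  P = {1,3,6}:  v_{1} + v_{3} + v_{6} = v_{5}  ⇒ sig = [3:1]
  P = {1,4,7}:  v_{1} + v_{4} + v_{7} = v_{8}  ⇒ sig = [3:1]
  P = {3,4,8}:  v_{3} + v_{4} + v_{8} = v_{2}  ⇒ sig = [3:1]
  P = {1,3,4}:  v_{1} + v_{3} + v_{4} = v_{2} + v_{5}  ⇒ sig = [3:1,1]
  P = {2,5,7}:  v_{2} + v_{5} + v_{7} = v_{3} + v_{8}  ⇒ sig = [3:1,1]
  P = {1,2,7}:  v_{1} + v_{2} + v_{7} = v_{3} + 2·v_{8}  ⇒ sig = [3:1,2]

Signatures (|P|; sorted positive RHS coefficients), sorted:
    [2:1]
    [2:1]
    [3:]
    [3:]
    [3:1]
    [3:1]
    [3:1]
    [3:1,1]
    [3:1,1]
    [3:1,2]


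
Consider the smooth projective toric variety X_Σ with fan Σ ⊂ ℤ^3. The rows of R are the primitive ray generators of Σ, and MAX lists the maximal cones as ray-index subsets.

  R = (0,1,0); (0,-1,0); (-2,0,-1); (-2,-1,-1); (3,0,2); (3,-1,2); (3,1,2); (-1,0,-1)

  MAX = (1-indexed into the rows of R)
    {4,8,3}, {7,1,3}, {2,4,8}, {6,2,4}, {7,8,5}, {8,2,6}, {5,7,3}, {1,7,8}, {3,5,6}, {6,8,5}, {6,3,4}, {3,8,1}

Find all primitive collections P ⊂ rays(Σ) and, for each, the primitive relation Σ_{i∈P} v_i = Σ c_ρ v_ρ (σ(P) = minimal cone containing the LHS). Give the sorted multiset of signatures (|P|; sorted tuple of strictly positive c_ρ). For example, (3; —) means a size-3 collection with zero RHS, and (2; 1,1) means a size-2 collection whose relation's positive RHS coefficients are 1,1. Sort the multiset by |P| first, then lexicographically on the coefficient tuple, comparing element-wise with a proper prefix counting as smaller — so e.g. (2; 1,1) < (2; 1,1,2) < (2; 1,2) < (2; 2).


14 minimal non-faces of Δ(Σ) (on 8 rays):

  {1,2}:  v_{1} + v_{2} = 0  so sig = (2; —)
  {1,4}:  v_{1} + v_{4} = v_{3}  so sig = (2; 1)
  {1,5}:  v_{1} + v_{5} = v_{7}  so sig = (2; 1)
  {1,6}:  v_{1} + v_{6} = v_{5}  so sig = (2; 1)
  {2,3}:  v_{2} + v_{3} = v_{4}  so sig = (2; 1)
  {2,5}:  v_{2} + v_{5} = v_{6}  so sig = (2; 1)
  {2,7}:  v_{2} + v_{7} = v_{5}  so sig = (2; 1)
  {4,5}:  v_{4} + v_{5} = v_{3} + v_{6}  so sig = (2; 1,1)
  {4,7}:  v_{4} + v_{7} = v_{3} + v_{5}  so sig = (2; 1,1)
  {6,7}:  v_{6} + v_{7} = 2·v_{5}  so sig = (2; 2)
  {3,5,8}:  v_{3} + v_{5} + v_{8} = 0  so sig = (3; —)
  {3,6,8}:  v_{3} + v_{6} + v_{8} = v_{2}  so sig = (3; 1)
  {3,7,8}:  v_{3} + v_{7} + v_{8} = v_{1}  so sig = (3; 1)
  {4,6,8}:  v_{4} + v_{6} + v_{8} = 2·v_{2}  so sig = (3; 2)

Hence PRS(X_Σ) =
[(2; —), (2; 1), (2; 1), (2; 1), (2; 1), (2; 1), (2; 1), (2; 1,1), (2; 1,1), (2; 2), (3; —), (3; 1), (3; 1), (3; 2)]


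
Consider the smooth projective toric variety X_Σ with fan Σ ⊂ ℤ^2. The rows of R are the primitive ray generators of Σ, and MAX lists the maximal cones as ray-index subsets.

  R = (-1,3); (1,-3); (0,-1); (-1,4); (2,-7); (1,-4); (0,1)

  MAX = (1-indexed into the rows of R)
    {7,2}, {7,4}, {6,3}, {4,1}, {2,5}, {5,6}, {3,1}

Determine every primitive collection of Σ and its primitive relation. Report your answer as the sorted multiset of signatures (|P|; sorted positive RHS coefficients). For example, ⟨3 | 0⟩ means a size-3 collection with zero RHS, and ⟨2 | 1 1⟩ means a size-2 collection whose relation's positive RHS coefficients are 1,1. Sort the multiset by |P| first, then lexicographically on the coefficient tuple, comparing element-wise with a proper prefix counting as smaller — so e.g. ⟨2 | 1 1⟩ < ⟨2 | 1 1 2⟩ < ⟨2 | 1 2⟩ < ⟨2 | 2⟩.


Minimal non-faces — 14 found among 7 rays, 7 max cones:

  • {1,2}:  v_{1} + v_{2} = 0  ⟹  sig = ⟨2 | 0⟩
  • {3,7}:  v_{3} + v_{7} = 0  ⟹  sig = ⟨2 | 0⟩
  • {4,6}:  v_{4} + v_{6} = 0  ⟹  sig = ⟨2 | 0⟩
  • {1,5}:  v_{1} + v_{5} = v_{6}  ⟹  sig = ⟨2 | 1⟩
  • {1,6}:  v_{1} + v_{6} = v_{3}  ⟹  sig = ⟨2 | 1⟩
  • {1,7}:  v_{1} + v_{7} = v_{4}  ⟹  sig = ⟨2 | 1⟩
  • {2,3}:  v_{2} + v_{3} = v_{6}  ⟹  sig = ⟨2 | 1⟩
  • {2,4}:  v_{2} + v_{4} = v_{7}  ⟹  sig = ⟨2 | 1⟩
  • {2,6}:  v_{2} + v_{6} = v_{5}  ⟹  sig = ⟨2 | 1⟩
  • {3,4}:  v_{3} + v_{4} = v_{1}  ⟹  sig = ⟨2 | 1⟩
  • {4,5}:  v_{4} + v_{5} = v_{2}  ⟹  sig = ⟨2 | 1⟩
  • {6,7}:  v_{6} + v_{7} = v_{2}  ⟹  sig = ⟨2 | 1⟩
  • {3,5}:  v_{3} + v_{5} = 2·v_{6}  ⟹  sig = ⟨2 | 2⟩
  • {5,7}:  v_{5} + v_{7} = 2·v_{2}  ⟹  sig = ⟨2 | 2⟩

Signatures (|P|; sorted positive RHS coefficients), sorted:
    ⟨2 | 0⟩
    ⟨2 | 0⟩
    ⟨2 | 0⟩
    ⟨2 | 1⟩
    ⟨2 | 1⟩
    ⟨2 | 1⟩
    ⟨2 | 1⟩
    ⟨2 | 1⟩
    ⟨2 | 1⟩
    ⟨2 | 1⟩
    ⟨2 | 1⟩
    ⟨2 | 1⟩
    ⟨2 | 2⟩
    ⟨2 | 2⟩


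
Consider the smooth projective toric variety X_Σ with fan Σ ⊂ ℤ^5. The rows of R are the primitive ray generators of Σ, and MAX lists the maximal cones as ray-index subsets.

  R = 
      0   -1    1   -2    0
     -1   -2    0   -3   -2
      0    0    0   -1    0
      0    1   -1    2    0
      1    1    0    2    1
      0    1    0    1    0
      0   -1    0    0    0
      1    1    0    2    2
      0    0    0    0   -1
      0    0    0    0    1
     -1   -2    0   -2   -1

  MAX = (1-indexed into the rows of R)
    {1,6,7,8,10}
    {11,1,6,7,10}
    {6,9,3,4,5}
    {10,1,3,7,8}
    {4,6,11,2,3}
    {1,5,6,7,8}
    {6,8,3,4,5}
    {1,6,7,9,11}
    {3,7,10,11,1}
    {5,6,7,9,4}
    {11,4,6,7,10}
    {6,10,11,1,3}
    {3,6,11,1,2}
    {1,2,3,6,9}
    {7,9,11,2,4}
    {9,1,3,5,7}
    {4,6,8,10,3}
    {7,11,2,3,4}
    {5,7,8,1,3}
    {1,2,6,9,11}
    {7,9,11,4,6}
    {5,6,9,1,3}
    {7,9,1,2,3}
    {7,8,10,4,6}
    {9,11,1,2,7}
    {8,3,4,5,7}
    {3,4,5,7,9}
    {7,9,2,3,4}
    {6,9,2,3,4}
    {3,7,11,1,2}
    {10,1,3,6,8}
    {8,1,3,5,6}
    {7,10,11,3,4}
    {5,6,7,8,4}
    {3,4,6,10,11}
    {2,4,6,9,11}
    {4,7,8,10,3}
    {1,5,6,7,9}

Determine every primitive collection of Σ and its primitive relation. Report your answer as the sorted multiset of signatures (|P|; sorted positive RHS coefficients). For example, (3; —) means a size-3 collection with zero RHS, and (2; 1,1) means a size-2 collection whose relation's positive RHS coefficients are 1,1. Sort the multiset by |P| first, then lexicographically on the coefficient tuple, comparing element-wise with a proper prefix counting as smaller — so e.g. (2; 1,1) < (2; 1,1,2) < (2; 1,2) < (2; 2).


Minimal non-faces — 12 found among 11 rays, 38 max cones:

  P = {1,4}:  v_{1} + v_{4} = 0  ⟹  sig = (2; —)
  P = {9,10}:  v_{9} + v_{10} = 0  ⟹  sig = (2; —)
  P = {5,10}:  v_{5} + v_{10} = v_{8}  ⟹  sig = (2; 1)
  P = {5,11}:  v_{5} + v_{11} = v_{7}  ⟹  sig = (2; 1)
  P = {8,9}:  v_{8} + v_{9} = v_{5}  ⟹  sig = (2; 1)
  P = {2,8}:  v_{2} + v_{8} = v_{3} + v_{7}  ⟹  sig = (2; 1,1)
  P = {2,10}:  v_{2} + v_{10} = v_{3} + v_{11}  ⟹  sig = (2; 1,1)
  P = {8,11}:  v_{8} + v_{11} = v_{7} + v_{10}  ⟹  sig = (2; 1,1)
  P = {2,5}:  v_{2} + v_{5} = v_{3} + v_{7} + v_{9}  ⟹  sig = (2; 1,1,1)
  P = {3,6,7}:  v_{3} + v_{6} + v_{7} = 0  ⟹  sig = (3; —)
  P = {3,9,11}:  v_{3} + v_{9} + v_{11} = v_{2}  ⟹  sig = (3; 1)
  P = {2,6,7}:  v_{2} + v_{6} + v_{7} = v_{9} + v_{11}  ⟹  sig = (3; 1,1)

Signatures (|P|; sorted positive RHS coefficients), sorted:
{ (2; —) ×2,  (2; 1) ×3,  (2; 1,1) ×3,  (2; 1,1,1),  (3; —),  (3; 1),  (3; 1,1) }


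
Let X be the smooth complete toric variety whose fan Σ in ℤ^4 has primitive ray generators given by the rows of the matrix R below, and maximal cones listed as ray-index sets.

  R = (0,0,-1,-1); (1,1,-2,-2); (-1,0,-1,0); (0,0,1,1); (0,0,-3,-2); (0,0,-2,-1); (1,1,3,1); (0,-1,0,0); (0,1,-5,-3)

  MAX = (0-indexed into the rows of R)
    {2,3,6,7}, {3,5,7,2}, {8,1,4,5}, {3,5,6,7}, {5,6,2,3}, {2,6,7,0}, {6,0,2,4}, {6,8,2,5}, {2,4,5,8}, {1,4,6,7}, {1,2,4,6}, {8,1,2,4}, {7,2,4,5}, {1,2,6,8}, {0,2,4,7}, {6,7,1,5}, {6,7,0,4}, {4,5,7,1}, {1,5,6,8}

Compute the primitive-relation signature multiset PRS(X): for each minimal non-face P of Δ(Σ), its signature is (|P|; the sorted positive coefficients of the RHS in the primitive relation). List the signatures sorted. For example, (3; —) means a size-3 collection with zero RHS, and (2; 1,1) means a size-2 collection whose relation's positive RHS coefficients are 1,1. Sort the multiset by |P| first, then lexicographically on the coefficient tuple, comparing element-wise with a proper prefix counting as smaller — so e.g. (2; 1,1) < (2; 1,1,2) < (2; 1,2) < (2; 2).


|primitive collections| = 14. Relations:

  P = {0,3}:  v_{0} + v_{3} = 0  →  sig = (2; —)
  P = {0,5}:  v_{0} + v_{5} = v_{4}  →  sig = (2; 1)
  P = {3,4}:  v_{3} + v_{4} = v_{5}  →  sig = (2; 1)
  P = {7,8}:  v_{7} + v_{8} = v_{4} + v_{5}  →  sig = (2; 1,1)
  P = {0,8}:  v_{0} + v_{8} = v_{1} + v_{2} + v_{4}  →  sig = (2; 1,1,1)
  P = {3,8}:  v_{3} + v_{8} = v_{2} + 3·v_{5} + v_{6}  →  sig = (2; 1,1,3)
  P = {0,1}:  v_{0} + v_{1} = 2·v_{4} + v_{6}  →  sig = (2; 1,2)
  P = {1,3}:  v_{1} + v_{3} = 2·v_{5} + v_{6}  →  sig = (2; 1,2)
  P = {1,2,5}:  v_{1} + v_{2} + v_{5} = v_{8}  →  sig = (3; 1)
  P = {1,2,7}:  v_{1} + v_{2} + v_{7} = v_{4}  →  sig = (3; 1)
  P = {4,5,6}:  v_{4} + v_{5} + v_{6} = v_{1}  →  sig = (3; 1)
  P = {4,6,8}:  v_{4} + v_{6} + v_{8} = 2·v_{1} + v_{2}  →  sig = (3; 1,2)
  P = {2,5,6,7}:  v_{2} + v_{5} + v_{6} + v_{7} = 0  →  sig = (4; —)
  P = {2,4,6,7}:  v_{2} + v_{4} + v_{6} + v_{7} = v_{0}  →  sig = (4; 1)

Sorted signature multiset PRS(X):
{ (2; —),  (2; 1) ×2,  (2; 1,1),  (2; 1,1,1),  (2; 1,1,3),  (2; 1,2) ×2,  (3; 1) ×3,  (3; 1,2),  (4; —),  (4; 1) }
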